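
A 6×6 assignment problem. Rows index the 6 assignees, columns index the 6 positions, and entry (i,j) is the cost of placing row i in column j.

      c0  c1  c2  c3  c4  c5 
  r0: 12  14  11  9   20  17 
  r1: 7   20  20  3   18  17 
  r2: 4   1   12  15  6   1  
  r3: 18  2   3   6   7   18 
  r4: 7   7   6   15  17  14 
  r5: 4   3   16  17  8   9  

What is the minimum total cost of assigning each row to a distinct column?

one of 4 optimal assignments: row0→col0 (cost 12), row1→col3 (cost 3), row2→col5 (cost 1), row3→col1 (cost 2), row4→col2 (cost 6), row5→col4 (cost 8)
total = 12 + 3 + 1 + 2 + 6 + 8 = 32

Minimum assignment cost: 32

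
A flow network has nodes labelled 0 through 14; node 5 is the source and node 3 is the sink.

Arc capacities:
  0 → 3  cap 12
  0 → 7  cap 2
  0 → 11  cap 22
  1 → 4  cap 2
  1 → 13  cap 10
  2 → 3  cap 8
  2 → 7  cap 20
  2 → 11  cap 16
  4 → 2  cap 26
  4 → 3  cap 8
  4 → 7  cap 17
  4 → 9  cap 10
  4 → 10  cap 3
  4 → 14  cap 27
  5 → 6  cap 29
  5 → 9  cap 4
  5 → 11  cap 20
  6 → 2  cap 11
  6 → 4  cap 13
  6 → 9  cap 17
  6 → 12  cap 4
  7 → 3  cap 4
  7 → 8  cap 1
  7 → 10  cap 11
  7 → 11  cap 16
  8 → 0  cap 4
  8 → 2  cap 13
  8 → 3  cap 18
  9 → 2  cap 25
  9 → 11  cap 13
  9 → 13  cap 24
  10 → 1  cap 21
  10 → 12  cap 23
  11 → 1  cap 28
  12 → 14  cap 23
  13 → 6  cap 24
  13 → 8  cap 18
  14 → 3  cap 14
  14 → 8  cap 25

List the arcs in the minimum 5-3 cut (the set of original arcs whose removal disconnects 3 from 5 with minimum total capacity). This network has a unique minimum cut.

augment #1: 5→6→2→3 push 8
augment #2: 5→6→4→3 push 8
augment #3: 5→6→2→7→3 push 3
augment #4: 5→6→4→7→3 push 1
augment #5: 5→6→4→14→3 push 4
augment #6: 5→6→12→14→3 push 4
augment #7: 5→9→13→8→3 push 4
augment #8: 5→6→9→13→8→3 push 1
augment #9: 5→11→1→4→14→3 push 2
augment #10: 5→11→1→13→8→3 push 10
max flow = 45; residual-reachable set from 5 gives S-side
cut edges (S→T): {(1,4), (1,13), (5,6), (5,9)} total cap 45

Min-cut arcs: {(1,4), (1,13), (5,6), (5,9)} (total capacity 45)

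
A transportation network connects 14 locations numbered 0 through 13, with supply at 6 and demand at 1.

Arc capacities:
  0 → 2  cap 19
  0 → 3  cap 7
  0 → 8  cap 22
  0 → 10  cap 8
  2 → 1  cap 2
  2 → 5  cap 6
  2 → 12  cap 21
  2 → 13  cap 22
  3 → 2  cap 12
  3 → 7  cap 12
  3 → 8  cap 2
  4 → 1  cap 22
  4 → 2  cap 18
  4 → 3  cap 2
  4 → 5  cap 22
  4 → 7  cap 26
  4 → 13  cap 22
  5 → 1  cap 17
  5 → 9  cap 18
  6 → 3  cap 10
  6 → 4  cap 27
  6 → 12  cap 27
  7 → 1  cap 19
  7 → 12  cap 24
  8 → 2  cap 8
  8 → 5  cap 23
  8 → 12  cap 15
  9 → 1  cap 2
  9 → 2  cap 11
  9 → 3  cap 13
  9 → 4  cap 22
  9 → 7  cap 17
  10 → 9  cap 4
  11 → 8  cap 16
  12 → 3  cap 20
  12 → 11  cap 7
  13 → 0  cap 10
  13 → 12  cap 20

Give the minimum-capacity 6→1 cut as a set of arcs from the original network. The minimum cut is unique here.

Min-cut arcs: {(3,2), (3,7), (3,8), (6,4), (12,11)} (total capacity 60)

augment #1: 6→4→1 push 22
augment #2: 6→3→2→1 push 2
augment #3: 6→3→7→1 push 8
augment #4: 6→4→5→1 push 5
augment #5: 6→12→3→7→1 push 4
augment #6: 6→12→3→2→5→1 push 6
augment #7: 6→12→3→8→5→1 push 2
augment #8: 6→12→11→8→5→1 push 4
augment #9: 6→12→11→8→5→9→1 push 2
augment #10: 6→12→11→8→5→4→7→1 push 1
augment #11: 6→12→3→2→13→0→10→9→7→1 push 4
max flow = 60; residual-reachable set from 6 gives S-side
cut edges (S→T): {(3,2), (3,7), (3,8), (6,4), (12,11)} total cap 60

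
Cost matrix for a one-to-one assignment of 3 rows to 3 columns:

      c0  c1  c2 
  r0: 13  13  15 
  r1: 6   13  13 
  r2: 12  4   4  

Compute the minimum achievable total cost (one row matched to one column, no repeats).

Minimum assignment cost: 23

optimal assignment: row0→col1 (cost 13), row1→col0 (cost 6), row2→col2 (cost 4)
total = 13 + 6 + 4 = 23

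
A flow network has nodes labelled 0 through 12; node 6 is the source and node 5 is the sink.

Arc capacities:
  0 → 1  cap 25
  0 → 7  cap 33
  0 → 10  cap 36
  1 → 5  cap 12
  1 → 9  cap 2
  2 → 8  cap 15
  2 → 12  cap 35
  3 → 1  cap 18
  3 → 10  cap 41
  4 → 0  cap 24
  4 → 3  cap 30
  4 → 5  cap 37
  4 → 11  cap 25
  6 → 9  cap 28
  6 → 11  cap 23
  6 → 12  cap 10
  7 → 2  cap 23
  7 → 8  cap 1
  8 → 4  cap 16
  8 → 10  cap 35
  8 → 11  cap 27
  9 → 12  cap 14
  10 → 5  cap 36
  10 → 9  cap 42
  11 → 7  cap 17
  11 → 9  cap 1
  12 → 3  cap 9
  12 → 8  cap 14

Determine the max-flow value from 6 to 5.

augment #1: 6→12→3→1→5 bottleneck 9, total now 9
augment #2: 6→12→8→4→5 bottleneck 1, total now 10
augment #3: 6→9→12→8→4→5 bottleneck 13, total now 23
augment #4: 6→11→7→8→4→5 bottleneck 1, total now 24
augment #5: 6→11→7→2→8→4→5 bottleneck 1, total now 25
augment #6: 6→11→7→2→8→10→5 bottleneck 14, total now 39

Maximum flow value: 39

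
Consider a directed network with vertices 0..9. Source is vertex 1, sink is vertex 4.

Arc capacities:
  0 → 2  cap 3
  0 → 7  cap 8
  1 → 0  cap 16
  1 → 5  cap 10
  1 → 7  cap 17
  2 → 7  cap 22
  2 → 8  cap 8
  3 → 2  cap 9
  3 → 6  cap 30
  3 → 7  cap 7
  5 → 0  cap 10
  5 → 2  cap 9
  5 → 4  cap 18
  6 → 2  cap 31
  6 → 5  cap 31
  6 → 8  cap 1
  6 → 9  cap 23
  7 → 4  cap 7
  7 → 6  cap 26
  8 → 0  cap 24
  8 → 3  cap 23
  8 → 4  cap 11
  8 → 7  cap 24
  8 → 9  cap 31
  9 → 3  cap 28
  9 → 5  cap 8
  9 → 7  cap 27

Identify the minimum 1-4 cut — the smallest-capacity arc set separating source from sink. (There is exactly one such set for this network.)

augment #1: 1→5→4 push 10
augment #2: 1→7→4 push 7
augment #3: 1→0→2→8→4 push 3
augment #4: 1→7→6→5→4 push 8
augment #5: 1→7→6→8→4 push 1
augment #6: 1→7→6→2→8→4 push 1
augment #7: 1→0→7→6→2→8→4 push 4
max flow = 34; residual-reachable set from 1 gives S-side
cut edges (S→T): {(2,8), (5,4), (6,8), (7,4)} total cap 34

Min-cut arcs: {(2,8), (5,4), (6,8), (7,4)} (total capacity 34)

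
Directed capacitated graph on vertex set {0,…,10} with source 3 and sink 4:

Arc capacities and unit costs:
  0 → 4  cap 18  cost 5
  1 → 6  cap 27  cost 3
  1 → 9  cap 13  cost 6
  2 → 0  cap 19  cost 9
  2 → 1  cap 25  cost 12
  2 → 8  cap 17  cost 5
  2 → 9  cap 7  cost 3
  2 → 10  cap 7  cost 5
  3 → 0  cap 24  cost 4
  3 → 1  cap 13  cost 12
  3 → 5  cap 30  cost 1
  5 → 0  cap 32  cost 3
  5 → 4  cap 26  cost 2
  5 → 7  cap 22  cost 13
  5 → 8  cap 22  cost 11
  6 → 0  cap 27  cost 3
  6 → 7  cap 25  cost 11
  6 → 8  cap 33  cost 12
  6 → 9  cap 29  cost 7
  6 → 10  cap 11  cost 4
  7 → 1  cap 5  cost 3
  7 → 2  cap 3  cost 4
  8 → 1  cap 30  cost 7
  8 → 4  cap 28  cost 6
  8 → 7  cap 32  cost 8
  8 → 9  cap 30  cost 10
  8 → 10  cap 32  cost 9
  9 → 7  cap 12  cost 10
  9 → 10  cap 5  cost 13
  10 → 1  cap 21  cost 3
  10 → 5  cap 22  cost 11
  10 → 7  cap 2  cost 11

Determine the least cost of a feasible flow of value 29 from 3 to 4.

shortest-cost path #1: 3→5→4 push 26 @ unit cost 3 (adds 78)
shortest-cost path #2: 3→0→4 push 3 @ unit cost 9 (adds 27)
total cost = 105

Minimum cost for 29 units: 105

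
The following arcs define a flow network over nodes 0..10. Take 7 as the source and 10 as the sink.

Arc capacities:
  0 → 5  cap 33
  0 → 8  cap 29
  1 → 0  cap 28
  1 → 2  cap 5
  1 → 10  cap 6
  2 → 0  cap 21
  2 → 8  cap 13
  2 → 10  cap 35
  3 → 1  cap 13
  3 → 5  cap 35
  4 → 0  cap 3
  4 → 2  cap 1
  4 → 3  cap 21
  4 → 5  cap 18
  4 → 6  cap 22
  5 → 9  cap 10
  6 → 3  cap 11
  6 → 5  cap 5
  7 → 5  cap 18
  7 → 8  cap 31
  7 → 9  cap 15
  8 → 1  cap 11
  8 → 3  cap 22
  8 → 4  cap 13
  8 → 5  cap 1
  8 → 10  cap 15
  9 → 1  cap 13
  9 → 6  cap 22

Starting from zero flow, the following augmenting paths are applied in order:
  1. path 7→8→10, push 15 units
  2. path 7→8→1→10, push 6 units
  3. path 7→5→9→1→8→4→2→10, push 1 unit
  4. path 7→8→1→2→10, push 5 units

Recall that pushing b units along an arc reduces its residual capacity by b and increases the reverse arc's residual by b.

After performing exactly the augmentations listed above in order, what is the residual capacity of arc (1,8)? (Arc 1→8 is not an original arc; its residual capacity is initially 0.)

after path 1 (7→8→10, push 15): res(1,8)=0
after path 2 (7→8→1→10, push 6): res(1,8)=6
after path 3 (7→5→9→1→8→4→2→10, push 1): res(1,8)=5
after path 4 (7→8→1→2→10, push 5): res(1,8)=10

Residual capacity of (1,8): 10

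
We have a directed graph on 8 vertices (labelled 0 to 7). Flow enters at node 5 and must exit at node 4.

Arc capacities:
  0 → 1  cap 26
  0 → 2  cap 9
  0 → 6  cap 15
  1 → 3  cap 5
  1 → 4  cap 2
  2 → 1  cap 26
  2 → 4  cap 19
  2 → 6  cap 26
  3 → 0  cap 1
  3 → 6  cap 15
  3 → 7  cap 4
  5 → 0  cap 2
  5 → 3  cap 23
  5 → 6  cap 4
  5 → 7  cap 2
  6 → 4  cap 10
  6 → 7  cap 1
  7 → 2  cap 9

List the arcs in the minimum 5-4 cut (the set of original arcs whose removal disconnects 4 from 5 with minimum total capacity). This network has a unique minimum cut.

Min-cut arcs: {(3,0), (3,7), (5,0), (5,7), (6,4), (6,7)} (total capacity 20)

augment #1: 5→6→4 push 4
augment #2: 5→0→1→4 push 2
augment #3: 5→3→6→4 push 6
augment #4: 5→7→2→4 push 2
augment #5: 5→3→0→2→4 push 1
augment #6: 5→3→7→2→4 push 4
augment #7: 5→3→6→7→2→4 push 1
max flow = 20; residual-reachable set from 5 gives S-side
cut edges (S→T): {(3,0), (3,7), (5,0), (5,7), (6,4), (6,7)} total cap 20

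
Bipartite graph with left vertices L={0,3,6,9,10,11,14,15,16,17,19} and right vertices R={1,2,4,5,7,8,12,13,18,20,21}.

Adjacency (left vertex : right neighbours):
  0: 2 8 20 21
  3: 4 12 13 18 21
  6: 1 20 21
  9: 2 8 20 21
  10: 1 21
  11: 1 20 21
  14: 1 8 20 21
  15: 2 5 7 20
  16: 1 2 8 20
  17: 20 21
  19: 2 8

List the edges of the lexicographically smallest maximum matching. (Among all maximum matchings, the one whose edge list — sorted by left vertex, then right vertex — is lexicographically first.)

|M| = 7 (so the lex-smallest maximum matching has 7 edges)
process left vertices in ascending order; for each, take the smallest-labelled available neighbour that still permits 7 edges overall, or leave it unmatched if none does
lex-smallest matching: {0-2, 3-4, 6-1, 9-8, 10-21, 11-20, 15-5}

Lex-smallest maximum matching: {(0,2), (3,4), (6,1), (9,8), (10,21), (11,20), (15,5)}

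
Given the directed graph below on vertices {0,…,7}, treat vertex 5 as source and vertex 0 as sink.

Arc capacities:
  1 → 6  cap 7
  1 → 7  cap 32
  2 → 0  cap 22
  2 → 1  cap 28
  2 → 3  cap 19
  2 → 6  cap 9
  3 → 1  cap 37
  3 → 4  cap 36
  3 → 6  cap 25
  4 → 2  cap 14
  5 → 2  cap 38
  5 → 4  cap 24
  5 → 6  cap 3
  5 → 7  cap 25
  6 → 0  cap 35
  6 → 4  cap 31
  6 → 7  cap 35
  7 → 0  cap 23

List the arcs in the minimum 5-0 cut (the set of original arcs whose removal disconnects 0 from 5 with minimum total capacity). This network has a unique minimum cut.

Min-cut arcs: {(4,2), (5,2), (5,6), (7,0)} (total capacity 78)

augment #1: 5→2→0 push 22
augment #2: 5→6→0 push 3
augment #3: 5→7→0 push 23
augment #4: 5→2→6→0 push 9
augment #5: 5→2→1→6→0 push 7
augment #6: 5→4→2→3→6→0 push 14
max flow = 78; residual-reachable set from 5 gives S-side
cut edges (S→T): {(4,2), (5,2), (5,6), (7,0)} total cap 78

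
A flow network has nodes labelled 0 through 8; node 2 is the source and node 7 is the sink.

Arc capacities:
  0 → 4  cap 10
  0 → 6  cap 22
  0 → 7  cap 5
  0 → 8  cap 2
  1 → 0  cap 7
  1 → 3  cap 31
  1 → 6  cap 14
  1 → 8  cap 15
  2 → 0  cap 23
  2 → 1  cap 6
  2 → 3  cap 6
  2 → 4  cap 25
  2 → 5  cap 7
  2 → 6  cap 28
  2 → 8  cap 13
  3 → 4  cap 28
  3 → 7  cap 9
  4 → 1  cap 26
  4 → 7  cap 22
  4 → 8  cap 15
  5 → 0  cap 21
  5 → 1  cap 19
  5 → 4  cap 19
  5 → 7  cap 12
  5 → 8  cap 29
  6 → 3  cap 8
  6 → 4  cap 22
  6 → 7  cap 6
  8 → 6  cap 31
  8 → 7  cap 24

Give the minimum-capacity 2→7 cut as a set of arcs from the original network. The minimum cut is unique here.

augment #1: 2→0→7 push 5
augment #2: 2→3→7 push 6
augment #3: 2→4→7 push 22
augment #4: 2→5→7 push 7
augment #5: 2→6→7 push 6
augment #6: 2→8→7 push 13
augment #7: 2→0→8→7 push 2
augment #8: 2→1→3→7 push 3
augment #9: 2→1→8→7 push 3
augment #10: 2→4→8→7 push 3
augment #11: 2→0→4→8→7 push 3
max flow = 73; residual-reachable set from 2 gives S-side
cut edges (S→T): {(0,7), (2,5), (3,7), (4,7), (6,7), (8,7)} total cap 73

Min-cut arcs: {(0,7), (2,5), (3,7), (4,7), (6,7), (8,7)} (total capacity 73)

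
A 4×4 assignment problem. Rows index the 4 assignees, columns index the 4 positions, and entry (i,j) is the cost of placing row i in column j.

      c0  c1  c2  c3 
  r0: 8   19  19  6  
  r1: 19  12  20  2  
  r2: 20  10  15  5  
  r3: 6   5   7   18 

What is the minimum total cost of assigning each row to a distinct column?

Minimum assignment cost: 27

optimal assignment: row0→col0 (cost 8), row1→col3 (cost 2), row2→col1 (cost 10), row3→col2 (cost 7)
total = 8 + 2 + 10 + 7 = 27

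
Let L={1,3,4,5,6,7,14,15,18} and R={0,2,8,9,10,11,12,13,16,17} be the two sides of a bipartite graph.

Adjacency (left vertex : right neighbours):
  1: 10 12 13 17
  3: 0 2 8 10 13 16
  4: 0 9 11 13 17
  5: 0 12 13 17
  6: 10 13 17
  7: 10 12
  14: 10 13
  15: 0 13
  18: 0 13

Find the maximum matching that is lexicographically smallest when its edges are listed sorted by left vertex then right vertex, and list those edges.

|M| = 7 (so the lex-smallest maximum matching has 7 edges)
process left vertices in ascending order; for each, take the smallest-labelled available neighbour that still permits 7 edges overall, or leave it unmatched if none does
lex-smallest matching: {1-10, 3-2, 4-9, 5-0, 6-17, 7-12, 14-13}

Lex-smallest maximum matching: {(1,10), (3,2), (4,9), (5,0), (6,17), (7,12), (14,13)}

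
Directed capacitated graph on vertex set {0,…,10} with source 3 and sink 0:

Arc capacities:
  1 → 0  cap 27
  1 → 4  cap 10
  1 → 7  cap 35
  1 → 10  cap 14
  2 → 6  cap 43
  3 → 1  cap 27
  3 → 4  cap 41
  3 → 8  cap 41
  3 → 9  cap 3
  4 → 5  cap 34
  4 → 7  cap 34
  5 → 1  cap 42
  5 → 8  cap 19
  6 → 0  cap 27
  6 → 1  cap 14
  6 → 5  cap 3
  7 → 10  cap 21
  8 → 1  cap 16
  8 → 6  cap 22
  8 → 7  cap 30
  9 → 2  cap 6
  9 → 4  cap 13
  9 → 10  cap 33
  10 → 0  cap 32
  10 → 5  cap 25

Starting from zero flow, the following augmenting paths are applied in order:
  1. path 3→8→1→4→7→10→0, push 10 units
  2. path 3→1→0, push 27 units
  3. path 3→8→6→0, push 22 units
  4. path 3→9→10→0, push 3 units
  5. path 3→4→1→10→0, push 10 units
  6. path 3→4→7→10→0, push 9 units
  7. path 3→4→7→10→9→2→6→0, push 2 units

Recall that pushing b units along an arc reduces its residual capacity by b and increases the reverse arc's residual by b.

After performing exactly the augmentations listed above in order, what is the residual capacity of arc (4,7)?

after path 1 (3→8→1→4→7→10→0, push 10): res(4,7)=24
after path 2 (3→1→0, push 27): res(4,7)=24
after path 3 (3→8→6→0, push 22): res(4,7)=24
after path 4 (3→9→10→0, push 3): res(4,7)=24
after path 5 (3→4→1→10→0, push 10): res(4,7)=24
after path 6 (3→4→7→10→0, push 9): res(4,7)=15
after path 7 (3→4→7→10→9→2→6→0, push 2): res(4,7)=13

Residual capacity of (4,7): 13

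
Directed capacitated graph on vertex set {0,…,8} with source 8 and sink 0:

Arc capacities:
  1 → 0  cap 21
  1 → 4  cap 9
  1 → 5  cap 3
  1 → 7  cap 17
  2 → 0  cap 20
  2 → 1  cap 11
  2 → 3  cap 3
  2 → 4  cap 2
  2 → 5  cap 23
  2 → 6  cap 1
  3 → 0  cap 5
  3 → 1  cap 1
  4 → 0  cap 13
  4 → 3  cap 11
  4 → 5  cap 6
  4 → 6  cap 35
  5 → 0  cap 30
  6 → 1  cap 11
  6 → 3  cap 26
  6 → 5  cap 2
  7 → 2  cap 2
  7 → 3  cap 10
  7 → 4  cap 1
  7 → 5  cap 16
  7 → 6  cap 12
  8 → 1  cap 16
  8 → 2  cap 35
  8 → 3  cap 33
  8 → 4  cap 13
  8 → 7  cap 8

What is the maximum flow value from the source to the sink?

augment #1: 8→1→0 bottleneck 16, total now 16
augment #2: 8→2→0 bottleneck 20, total now 36
augment #3: 8→3→0 bottleneck 5, total now 41
augment #4: 8→4→0 bottleneck 13, total now 54
augment #5: 8→2→1→0 bottleneck 5, total now 59
augment #6: 8→2→5→0 bottleneck 10, total now 69
augment #7: 8→7→5→0 bottleneck 8, total now 77
augment #8: 8→3→1→5→0 bottleneck 1, total now 78

Maximum flow value: 78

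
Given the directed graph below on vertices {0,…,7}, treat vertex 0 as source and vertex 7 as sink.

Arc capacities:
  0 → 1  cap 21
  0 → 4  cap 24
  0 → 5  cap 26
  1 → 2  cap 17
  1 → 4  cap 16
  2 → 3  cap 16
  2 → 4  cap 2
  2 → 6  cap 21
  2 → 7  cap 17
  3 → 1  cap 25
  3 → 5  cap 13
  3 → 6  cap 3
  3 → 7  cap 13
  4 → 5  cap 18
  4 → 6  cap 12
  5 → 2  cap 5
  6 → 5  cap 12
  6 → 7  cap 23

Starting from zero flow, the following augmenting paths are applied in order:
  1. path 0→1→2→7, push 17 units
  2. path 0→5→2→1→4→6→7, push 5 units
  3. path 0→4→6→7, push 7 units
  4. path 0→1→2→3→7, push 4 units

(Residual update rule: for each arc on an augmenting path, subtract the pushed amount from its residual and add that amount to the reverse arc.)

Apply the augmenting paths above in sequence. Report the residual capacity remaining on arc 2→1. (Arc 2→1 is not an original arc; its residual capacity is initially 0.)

Residual capacity of (2,1): 16

after path 1 (0→1→2→7, push 17): res(2,1)=17
after path 2 (0→5→2→1→4→6→7, push 5): res(2,1)=12
after path 3 (0→4→6→7, push 7): res(2,1)=12
after path 4 (0→1→2→3→7, push 4): res(2,1)=16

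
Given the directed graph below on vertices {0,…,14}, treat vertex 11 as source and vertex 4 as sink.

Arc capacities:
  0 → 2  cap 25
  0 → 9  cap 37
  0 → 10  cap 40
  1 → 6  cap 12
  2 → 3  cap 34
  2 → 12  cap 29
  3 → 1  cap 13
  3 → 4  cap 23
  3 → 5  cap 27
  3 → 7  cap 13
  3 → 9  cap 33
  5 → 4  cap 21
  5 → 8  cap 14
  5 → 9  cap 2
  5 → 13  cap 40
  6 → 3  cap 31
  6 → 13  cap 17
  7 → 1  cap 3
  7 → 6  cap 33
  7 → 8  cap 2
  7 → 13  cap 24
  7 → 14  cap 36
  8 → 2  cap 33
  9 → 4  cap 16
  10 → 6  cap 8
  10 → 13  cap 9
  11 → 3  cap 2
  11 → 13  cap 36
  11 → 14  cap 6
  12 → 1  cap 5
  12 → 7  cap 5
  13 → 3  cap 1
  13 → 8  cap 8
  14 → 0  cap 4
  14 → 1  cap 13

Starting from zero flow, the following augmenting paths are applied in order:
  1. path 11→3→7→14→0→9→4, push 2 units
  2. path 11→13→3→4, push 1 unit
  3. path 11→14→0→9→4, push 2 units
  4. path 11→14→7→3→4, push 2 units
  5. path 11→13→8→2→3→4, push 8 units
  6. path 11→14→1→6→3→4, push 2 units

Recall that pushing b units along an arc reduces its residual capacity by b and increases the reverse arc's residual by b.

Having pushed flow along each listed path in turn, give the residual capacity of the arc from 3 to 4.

Residual capacity of (3,4): 10

after path 1 (11→3→7→14→0→9→4, push 2): res(3,4)=23
after path 2 (11→13→3→4, push 1): res(3,4)=22
after path 3 (11→14→0→9→4, push 2): res(3,4)=22
after path 4 (11→14→7→3→4, push 2): res(3,4)=20
after path 5 (11→13→8→2→3→4, push 8): res(3,4)=12
after path 6 (11→14→1→6→3→4, push 2): res(3,4)=10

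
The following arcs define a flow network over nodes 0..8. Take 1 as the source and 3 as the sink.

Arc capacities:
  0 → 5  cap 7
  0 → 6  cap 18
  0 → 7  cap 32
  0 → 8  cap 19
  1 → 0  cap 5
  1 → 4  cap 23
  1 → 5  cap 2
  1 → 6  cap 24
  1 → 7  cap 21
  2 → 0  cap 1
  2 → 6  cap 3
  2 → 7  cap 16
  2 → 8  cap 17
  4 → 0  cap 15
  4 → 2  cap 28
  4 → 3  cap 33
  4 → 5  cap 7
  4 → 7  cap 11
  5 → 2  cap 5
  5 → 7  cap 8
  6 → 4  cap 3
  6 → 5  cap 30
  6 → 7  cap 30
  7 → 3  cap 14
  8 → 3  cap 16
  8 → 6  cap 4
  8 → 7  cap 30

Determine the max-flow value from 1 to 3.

augment #1: 1→4→3 bottleneck 23, total now 23
augment #2: 1→7→3 bottleneck 14, total now 37
augment #3: 1→0→8→3 bottleneck 5, total now 42
augment #4: 1→6→4→3 bottleneck 3, total now 45
augment #5: 1→5→2→8→3 bottleneck 2, total now 47
augment #6: 1→6→5→2→8→3 bottleneck 3, total now 50

Maximum flow value: 50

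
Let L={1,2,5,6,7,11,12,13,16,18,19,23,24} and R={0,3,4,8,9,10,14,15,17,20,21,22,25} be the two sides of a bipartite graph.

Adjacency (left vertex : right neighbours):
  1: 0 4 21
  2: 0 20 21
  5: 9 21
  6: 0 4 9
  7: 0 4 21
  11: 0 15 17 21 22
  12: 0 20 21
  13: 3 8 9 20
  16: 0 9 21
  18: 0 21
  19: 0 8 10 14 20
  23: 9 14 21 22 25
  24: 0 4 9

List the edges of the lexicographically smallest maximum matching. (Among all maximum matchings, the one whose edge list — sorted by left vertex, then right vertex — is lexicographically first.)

Lex-smallest maximum matching: {(1,0), (2,20), (5,9), (6,4), (7,21), (11,15), (13,3), (19,8), (23,14)}

|M| = 9 (so the lex-smallest maximum matching has 9 edges)
process left vertices in ascending order; for each, take the smallest-labelled available neighbour that still permits 9 edges overall, or leave it unmatched if none does
lex-smallest matching: {1-0, 2-20, 5-9, 6-4, 7-21, 11-15, 13-3, 19-8, 23-14}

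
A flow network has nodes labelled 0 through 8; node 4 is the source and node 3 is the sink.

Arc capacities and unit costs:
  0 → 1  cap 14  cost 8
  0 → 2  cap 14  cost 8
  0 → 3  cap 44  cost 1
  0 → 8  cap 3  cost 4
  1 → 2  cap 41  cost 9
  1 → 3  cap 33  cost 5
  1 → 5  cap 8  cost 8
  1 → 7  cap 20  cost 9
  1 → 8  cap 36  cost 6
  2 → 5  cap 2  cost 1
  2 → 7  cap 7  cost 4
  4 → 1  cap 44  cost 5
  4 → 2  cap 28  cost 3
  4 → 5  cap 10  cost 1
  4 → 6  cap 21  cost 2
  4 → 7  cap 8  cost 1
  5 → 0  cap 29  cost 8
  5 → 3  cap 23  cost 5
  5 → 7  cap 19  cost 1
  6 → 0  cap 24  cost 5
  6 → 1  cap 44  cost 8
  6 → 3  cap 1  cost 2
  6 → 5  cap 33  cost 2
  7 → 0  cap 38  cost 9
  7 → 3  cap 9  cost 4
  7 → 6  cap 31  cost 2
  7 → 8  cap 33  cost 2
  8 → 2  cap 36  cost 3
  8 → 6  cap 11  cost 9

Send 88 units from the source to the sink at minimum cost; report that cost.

shortest-cost path #1: 4→6→3 push 1 @ unit cost 4 (adds 4)
shortest-cost path #2: 4→7→3 push 8 @ unit cost 5 (adds 40)
shortest-cost path #3: 4→5→3 push 10 @ unit cost 6 (adds 60)
shortest-cost path #4: 4→6→0→3 push 20 @ unit cost 8 (adds 160)
shortest-cost path #5: 4→2→5→3 push 2 @ unit cost 9 (adds 18)
shortest-cost path #6: 4→1→3 push 33 @ unit cost 10 (adds 330)
shortest-cost path #7: 4→2→7→3 push 1 @ unit cost 11 (adds 11)
shortest-cost path #8: 4→2→7→6→0→3 push 4 @ unit cost 15 (adds 60)
shortest-cost path #9: 4→2→7→6→5→3 push 2 @ unit cost 16 (adds 32)
shortest-cost path #10: 4→1→5→3 push 7 @ unit cost 18 (adds 126)
total cost = 841

Minimum cost for 88 units: 841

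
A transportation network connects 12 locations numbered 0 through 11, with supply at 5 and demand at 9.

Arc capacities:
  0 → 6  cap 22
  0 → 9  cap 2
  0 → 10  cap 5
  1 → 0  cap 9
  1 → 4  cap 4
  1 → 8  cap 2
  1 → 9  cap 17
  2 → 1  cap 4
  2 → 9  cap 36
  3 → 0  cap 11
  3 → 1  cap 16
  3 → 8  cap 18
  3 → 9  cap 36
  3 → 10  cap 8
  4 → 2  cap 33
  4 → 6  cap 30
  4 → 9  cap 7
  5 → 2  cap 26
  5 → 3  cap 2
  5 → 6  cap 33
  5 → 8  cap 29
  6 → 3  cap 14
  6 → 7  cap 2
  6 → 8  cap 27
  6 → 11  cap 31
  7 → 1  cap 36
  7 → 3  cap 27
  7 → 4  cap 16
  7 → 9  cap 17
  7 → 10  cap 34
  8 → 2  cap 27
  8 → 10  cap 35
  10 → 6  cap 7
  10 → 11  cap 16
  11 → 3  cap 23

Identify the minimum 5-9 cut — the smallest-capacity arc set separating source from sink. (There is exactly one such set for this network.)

Min-cut arcs: {(2,1), (2,9), (5,3), (6,3), (6,7), (11,3)} (total capacity 81)

augment #1: 5→2→9 push 26
augment #2: 5→3→9 push 2
augment #3: 5→6→3→9 push 14
augment #4: 5→6→7→9 push 2
augment #5: 5→8→2→9 push 10
augment #6: 5→6→11→3→9 push 17
augment #7: 5→8→2→1→9 push 4
augment #8: 5→8→10→11→3→9 push 3
augment #9: 5→8→10→11→3→0→9 push 2
augment #10: 5→8→10→11→3→1→9 push 1
max flow = 81; residual-reachable set from 5 gives S-side
cut edges (S→T): {(2,1), (2,9), (5,3), (6,3), (6,7), (11,3)} total cap 81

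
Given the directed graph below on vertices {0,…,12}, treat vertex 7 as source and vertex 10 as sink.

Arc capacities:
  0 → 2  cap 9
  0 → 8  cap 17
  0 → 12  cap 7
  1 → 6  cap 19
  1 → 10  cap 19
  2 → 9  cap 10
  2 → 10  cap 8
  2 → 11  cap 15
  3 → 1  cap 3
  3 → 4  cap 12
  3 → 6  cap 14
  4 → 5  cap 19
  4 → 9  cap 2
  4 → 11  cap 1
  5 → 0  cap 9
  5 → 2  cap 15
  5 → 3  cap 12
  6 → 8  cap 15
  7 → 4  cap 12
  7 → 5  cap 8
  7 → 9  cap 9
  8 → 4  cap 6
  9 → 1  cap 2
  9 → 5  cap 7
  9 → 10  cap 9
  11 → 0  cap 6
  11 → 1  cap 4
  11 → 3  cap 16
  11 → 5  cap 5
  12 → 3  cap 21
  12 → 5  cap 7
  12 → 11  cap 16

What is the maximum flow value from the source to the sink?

augment #1: 7→9→10 bottleneck 9, total now 9
augment #2: 7→5→2→10 bottleneck 8, total now 17
augment #3: 7→4→9→1→10 bottleneck 2, total now 19
augment #4: 7→4→11→1→10 bottleneck 1, total now 20
augment #5: 7→4→5→3→1→10 bottleneck 3, total now 23
augment #6: 7→4→5→2→11→1→10 bottleneck 3, total now 26

Maximum flow value: 26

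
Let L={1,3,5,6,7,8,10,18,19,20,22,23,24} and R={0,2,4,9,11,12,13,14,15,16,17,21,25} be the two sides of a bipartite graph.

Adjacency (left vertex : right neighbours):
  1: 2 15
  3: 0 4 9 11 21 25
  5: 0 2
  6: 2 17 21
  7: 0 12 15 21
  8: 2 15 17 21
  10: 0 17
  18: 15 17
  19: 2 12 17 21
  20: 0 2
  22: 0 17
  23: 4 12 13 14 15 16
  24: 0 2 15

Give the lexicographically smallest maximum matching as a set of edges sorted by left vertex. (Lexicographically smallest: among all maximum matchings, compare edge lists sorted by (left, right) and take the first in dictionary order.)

|M| = 8 (so the lex-smallest maximum matching has 8 edges)
process left vertices in ascending order; for each, take the smallest-labelled available neighbour that still permits 8 edges overall, or leave it unmatched if none does
lex-smallest matching: {1-2, 3-4, 5-0, 6-17, 7-12, 8-15, 19-21, 23-13}

Lex-smallest maximum matching: {(1,2), (3,4), (5,0), (6,17), (7,12), (8,15), (19,21), (23,13)}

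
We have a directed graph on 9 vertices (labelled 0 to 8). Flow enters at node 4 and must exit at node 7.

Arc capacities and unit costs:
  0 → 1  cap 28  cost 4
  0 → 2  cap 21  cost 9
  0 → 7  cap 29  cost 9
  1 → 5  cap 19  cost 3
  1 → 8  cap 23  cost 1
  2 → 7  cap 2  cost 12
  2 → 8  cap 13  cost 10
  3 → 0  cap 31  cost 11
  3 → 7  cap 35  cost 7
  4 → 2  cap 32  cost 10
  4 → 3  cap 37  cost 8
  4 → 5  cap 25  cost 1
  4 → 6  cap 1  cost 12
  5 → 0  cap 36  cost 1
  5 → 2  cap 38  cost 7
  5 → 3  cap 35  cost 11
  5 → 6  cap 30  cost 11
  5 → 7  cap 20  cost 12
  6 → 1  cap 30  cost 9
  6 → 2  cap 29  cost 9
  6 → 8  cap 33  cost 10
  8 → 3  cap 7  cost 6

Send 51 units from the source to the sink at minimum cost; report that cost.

Minimum cost for 51 units: 665

shortest-cost path #1: 4→5→0→7 push 25 @ unit cost 11 (adds 275)
shortest-cost path #2: 4→3→7 push 26 @ unit cost 15 (adds 390)
total cost = 665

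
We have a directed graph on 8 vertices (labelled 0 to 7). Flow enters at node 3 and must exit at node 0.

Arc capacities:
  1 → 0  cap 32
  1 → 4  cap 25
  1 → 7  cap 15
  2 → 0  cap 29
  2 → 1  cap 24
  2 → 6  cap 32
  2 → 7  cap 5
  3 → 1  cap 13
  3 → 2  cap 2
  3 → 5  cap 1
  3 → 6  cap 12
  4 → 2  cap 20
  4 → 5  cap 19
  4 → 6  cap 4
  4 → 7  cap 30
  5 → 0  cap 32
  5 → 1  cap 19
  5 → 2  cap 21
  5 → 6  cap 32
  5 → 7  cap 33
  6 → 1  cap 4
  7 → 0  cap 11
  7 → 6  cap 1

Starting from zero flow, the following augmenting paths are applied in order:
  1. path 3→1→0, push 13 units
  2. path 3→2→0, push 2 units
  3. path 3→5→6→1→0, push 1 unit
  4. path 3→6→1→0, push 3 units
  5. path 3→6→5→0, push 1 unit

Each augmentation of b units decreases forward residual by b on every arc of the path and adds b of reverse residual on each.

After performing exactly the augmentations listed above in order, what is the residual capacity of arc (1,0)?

after path 1 (3→1→0, push 13): res(1,0)=19
after path 2 (3→2→0, push 2): res(1,0)=19
after path 3 (3→5→6→1→0, push 1): res(1,0)=18
after path 4 (3→6→1→0, push 3): res(1,0)=15
after path 5 (3→6→5→0, push 1): res(1,0)=15

Residual capacity of (1,0): 15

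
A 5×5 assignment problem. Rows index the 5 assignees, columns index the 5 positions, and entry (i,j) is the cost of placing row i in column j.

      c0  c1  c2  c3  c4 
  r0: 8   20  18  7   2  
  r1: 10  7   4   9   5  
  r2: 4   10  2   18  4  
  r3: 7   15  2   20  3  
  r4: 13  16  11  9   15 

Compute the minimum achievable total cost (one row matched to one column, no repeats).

optimal assignment: row0→col4 (cost 2), row1→col1 (cost 7), row2→col0 (cost 4), row3→col2 (cost 2), row4→col3 (cost 9)
total = 2 + 7 + 4 + 2 + 9 = 24

Minimum assignment cost: 24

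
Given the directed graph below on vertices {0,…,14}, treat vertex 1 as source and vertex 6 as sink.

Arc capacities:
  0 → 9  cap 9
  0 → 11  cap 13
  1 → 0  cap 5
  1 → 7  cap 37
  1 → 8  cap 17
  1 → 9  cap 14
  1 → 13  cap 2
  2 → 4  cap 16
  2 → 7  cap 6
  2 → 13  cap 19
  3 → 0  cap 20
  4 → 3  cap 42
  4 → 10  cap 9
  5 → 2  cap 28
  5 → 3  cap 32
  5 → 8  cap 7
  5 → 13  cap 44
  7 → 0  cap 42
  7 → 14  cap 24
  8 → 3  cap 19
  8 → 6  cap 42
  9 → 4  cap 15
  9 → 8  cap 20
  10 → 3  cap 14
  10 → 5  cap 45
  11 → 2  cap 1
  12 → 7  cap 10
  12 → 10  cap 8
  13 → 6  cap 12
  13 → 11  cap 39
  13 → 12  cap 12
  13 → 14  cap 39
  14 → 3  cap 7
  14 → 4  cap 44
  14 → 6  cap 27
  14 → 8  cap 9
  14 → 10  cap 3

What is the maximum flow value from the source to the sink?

augment #1: 1→8→6 bottleneck 17, total now 17
augment #2: 1→13→6 bottleneck 2, total now 19
augment #3: 1→7→14→6 bottleneck 24, total now 43
augment #4: 1→9→8→6 bottleneck 14, total now 57
augment #5: 1→0→9→8→6 bottleneck 5, total now 62
augment #6: 1→7→0→9→8→6 bottleneck 1, total now 63
augment #7: 1→7→0→11→2→13→6 bottleneck 1, total now 64
augment #8: 1→7→0→9→4→10→5→8→6 bottleneck 3, total now 67

Maximum flow value: 67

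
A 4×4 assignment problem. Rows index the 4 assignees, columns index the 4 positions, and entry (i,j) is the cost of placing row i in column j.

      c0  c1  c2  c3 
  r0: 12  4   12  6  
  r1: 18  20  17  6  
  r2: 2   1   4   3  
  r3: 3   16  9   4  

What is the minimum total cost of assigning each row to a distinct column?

optimal assignment: row0→col1 (cost 4), row1→col3 (cost 6), row2→col2 (cost 4), row3→col0 (cost 3)
total = 4 + 6 + 4 + 3 = 17

Minimum assignment cost: 17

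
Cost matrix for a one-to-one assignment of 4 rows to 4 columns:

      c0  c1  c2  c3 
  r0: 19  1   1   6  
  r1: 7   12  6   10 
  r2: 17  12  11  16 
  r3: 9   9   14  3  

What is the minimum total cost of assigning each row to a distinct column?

Minimum assignment cost: 22

optimal assignment: row0→col1 (cost 1), row1→col0 (cost 7), row2→col2 (cost 11), row3→col3 (cost 3)
total = 1 + 7 + 11 + 3 = 22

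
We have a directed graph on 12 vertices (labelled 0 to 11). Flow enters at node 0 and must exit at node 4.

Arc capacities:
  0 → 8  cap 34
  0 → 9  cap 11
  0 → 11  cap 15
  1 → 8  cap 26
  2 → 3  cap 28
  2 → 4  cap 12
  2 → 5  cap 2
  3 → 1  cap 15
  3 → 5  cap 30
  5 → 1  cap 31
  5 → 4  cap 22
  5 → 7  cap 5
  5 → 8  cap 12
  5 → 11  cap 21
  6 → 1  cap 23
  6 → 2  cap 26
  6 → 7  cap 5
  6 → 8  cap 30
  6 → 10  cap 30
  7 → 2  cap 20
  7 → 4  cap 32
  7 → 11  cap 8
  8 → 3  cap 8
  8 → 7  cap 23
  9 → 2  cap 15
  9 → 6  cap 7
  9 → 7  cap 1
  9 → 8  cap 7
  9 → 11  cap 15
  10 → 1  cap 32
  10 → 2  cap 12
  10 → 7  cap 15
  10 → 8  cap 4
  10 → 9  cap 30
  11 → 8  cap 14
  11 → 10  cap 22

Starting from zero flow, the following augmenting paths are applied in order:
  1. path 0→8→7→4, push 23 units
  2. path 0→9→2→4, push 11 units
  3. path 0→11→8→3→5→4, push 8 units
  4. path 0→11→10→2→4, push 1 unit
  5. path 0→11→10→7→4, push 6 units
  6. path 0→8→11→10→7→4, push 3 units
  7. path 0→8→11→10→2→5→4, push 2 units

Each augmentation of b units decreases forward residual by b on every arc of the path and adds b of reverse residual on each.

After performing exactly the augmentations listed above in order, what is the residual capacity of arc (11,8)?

after path 1 (0→8→7→4, push 23): res(11,8)=14
after path 2 (0→9→2→4, push 11): res(11,8)=14
after path 3 (0→11→8→3→5→4, push 8): res(11,8)=6
after path 4 (0→11→10→2→4, push 1): res(11,8)=6
after path 5 (0→11→10→7→4, push 6): res(11,8)=6
after path 6 (0→8→11→10→7→4, push 3): res(11,8)=9
after path 7 (0→8→11→10→2→5→4, push 2): res(11,8)=11

Residual capacity of (11,8): 11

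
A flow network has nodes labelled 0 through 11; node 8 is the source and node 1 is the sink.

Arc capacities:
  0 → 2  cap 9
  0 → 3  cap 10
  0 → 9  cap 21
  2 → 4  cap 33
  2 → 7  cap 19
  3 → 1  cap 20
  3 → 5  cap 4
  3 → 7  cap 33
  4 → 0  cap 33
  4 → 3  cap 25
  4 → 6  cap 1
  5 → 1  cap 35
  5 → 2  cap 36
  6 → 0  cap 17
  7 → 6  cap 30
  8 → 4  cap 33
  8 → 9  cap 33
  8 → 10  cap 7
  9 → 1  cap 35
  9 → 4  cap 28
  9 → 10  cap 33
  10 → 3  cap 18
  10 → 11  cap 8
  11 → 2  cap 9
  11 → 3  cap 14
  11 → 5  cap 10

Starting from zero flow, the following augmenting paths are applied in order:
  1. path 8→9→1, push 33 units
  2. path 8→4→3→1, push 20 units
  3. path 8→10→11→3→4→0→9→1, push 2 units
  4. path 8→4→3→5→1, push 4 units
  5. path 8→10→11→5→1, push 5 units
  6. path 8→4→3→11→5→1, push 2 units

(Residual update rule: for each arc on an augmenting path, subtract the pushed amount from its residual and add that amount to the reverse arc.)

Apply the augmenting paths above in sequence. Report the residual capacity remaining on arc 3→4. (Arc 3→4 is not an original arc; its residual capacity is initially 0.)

Residual capacity of (3,4): 24

after path 1 (8→9→1, push 33): res(3,4)=0
after path 2 (8→4→3→1, push 20): res(3,4)=20
after path 3 (8→10→11→3→4→0→9→1, push 2): res(3,4)=18
after path 4 (8→4→3→5→1, push 4): res(3,4)=22
after path 5 (8→10→11→5→1, push 5): res(3,4)=22
after path 6 (8→4→3→11→5→1, push 2): res(3,4)=24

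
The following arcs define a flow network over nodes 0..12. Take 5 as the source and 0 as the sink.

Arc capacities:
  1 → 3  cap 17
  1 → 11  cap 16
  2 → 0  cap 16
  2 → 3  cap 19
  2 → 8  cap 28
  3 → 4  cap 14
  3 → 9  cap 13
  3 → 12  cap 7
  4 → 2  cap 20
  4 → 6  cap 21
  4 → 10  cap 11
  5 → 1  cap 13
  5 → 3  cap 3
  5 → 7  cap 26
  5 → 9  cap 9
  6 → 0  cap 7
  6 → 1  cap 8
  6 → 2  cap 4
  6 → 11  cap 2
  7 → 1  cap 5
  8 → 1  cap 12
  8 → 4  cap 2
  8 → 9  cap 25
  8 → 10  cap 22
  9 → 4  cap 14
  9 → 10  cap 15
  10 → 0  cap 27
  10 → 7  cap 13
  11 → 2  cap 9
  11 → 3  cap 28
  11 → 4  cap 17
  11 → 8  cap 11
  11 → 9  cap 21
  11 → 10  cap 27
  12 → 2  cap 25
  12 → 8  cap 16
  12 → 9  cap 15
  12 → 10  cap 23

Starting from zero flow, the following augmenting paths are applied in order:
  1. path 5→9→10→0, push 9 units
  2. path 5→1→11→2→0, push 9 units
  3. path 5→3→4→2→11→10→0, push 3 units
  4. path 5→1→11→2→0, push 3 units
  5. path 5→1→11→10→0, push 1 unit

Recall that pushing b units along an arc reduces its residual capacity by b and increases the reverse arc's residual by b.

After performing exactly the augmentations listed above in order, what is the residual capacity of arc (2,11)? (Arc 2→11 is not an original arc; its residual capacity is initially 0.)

Residual capacity of (2,11): 9

after path 1 (5→9→10→0, push 9): res(2,11)=0
after path 2 (5→1→11→2→0, push 9): res(2,11)=9
after path 3 (5→3→4→2→11→10→0, push 3): res(2,11)=6
after path 4 (5→1→11→2→0, push 3): res(2,11)=9
after path 5 (5→1→11→10→0, push 1): res(2,11)=9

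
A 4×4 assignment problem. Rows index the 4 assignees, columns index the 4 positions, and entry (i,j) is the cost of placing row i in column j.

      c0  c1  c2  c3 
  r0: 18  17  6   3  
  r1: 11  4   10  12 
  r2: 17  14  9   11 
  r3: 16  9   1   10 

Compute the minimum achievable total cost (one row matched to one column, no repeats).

Minimum assignment cost: 25

optimal assignment: row0→col3 (cost 3), row1→col1 (cost 4), row2→col0 (cost 17), row3→col2 (cost 1)
total = 3 + 4 + 17 + 1 = 25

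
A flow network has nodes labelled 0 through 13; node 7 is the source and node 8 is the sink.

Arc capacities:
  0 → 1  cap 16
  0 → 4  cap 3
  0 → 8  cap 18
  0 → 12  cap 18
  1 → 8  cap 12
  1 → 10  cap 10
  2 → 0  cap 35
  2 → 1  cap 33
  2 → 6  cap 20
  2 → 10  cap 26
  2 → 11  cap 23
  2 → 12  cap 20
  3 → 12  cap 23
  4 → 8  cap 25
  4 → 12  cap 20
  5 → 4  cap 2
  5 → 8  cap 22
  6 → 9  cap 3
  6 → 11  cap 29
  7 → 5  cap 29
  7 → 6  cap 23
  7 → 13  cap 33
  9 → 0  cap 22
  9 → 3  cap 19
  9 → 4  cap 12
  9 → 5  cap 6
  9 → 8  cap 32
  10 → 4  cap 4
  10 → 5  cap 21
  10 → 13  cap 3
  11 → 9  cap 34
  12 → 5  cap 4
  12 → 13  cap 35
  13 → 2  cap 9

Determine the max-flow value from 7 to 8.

Maximum flow value: 56

augment #1: 7→5→8 bottleneck 22, total now 22
augment #2: 7→5→4→8 bottleneck 2, total now 24
augment #3: 7→6→9→8 bottleneck 3, total now 27
augment #4: 7→6→11→9→8 bottleneck 20, total now 47
augment #5: 7→13→2→0→8 bottleneck 9, total now 56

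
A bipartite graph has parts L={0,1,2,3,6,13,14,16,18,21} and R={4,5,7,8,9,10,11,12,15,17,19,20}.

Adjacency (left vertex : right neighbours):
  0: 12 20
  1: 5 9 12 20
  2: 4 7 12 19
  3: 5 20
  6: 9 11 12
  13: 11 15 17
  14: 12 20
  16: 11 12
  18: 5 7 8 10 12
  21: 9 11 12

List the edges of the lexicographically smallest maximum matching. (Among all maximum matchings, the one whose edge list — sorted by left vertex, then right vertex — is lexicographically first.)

|M| = 8 (so the lex-smallest maximum matching has 8 edges)
process left vertices in ascending order; for each, take the smallest-labelled available neighbour that still permits 8 edges overall, or leave it unmatched if none does
lex-smallest matching: {0-12, 1-5, 2-4, 3-20, 6-9, 13-15, 16-11, 18-7}

Lex-smallest maximum matching: {(0,12), (1,5), (2,4), (3,20), (6,9), (13,15), (16,11), (18,7)}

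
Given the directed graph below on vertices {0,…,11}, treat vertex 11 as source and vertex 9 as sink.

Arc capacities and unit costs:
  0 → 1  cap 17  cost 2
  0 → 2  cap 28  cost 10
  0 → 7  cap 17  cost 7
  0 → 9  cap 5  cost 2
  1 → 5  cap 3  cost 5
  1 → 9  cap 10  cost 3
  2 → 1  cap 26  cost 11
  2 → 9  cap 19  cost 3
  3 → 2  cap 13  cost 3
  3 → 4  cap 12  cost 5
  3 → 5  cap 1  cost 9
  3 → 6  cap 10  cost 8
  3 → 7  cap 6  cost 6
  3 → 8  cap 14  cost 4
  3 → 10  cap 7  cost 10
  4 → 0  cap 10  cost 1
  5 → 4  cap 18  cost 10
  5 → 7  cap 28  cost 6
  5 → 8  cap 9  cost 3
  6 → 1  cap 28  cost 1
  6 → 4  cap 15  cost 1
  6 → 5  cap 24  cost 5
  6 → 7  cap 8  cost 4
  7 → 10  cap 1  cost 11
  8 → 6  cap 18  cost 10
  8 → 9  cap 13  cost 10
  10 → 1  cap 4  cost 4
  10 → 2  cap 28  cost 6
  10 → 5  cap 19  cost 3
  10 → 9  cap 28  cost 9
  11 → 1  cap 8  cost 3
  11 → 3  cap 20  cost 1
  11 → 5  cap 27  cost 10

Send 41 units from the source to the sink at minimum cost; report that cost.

Minimum cost for 41 units: 531

shortest-cost path #1: 11→1→9 push 8 @ unit cost 6 (adds 48)
shortest-cost path #2: 11→3→2→9 push 13 @ unit cost 7 (adds 91)
shortest-cost path #3: 11→3→4→0→9 push 5 @ unit cost 9 (adds 45)
shortest-cost path #4: 11→3→4→0→1→9 push 2 @ unit cost 12 (adds 24)
shortest-cost path #5: 11→5→8→9 push 9 @ unit cost 23 (adds 207)
shortest-cost path #6: 11→5→4→3→8→9 push 4 @ unit cost 29 (adds 116)
total cost = 531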